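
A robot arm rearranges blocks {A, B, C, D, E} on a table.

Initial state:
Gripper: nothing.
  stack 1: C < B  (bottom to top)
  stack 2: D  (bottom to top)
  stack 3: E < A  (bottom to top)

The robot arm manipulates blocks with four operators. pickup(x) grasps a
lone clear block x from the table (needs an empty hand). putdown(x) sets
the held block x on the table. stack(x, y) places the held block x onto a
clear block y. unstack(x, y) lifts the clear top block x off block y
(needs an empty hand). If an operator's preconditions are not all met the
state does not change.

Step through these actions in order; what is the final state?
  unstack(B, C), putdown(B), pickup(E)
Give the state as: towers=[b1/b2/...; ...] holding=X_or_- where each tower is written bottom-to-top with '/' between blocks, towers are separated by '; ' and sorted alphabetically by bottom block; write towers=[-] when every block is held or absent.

towers=[B; C; D; E/A] holding=-

step 1 (unstack(B, C)): towers=[C; D; E/A] holding=B
step 2 (putdown(B)): towers=[B; C; D; E/A] holding=-
step 3 (pickup(E)) [no-op]: towers=[B; C; D; E/A] holding=-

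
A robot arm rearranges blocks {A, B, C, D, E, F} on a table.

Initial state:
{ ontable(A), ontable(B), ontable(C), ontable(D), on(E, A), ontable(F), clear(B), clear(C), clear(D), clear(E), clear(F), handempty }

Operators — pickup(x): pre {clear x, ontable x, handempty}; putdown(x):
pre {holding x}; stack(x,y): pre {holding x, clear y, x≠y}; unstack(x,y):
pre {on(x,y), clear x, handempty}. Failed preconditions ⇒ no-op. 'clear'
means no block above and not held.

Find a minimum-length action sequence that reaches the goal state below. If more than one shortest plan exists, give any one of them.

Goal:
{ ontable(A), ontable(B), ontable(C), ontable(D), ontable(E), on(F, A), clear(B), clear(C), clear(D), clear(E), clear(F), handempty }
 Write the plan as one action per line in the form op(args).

step 1 (unstack(E, A)): towers=[A; B; C; D; F] holding=E
step 2 (putdown(E)): towers=[A; B; C; D; E; F] holding=-
step 3 (pickup(F)): towers=[A; B; C; D; E] holding=F
step 4 (stack(F, A)): towers=[A/F; B; C; D; E] holding=-
goal check: towers=[A/F; B; C; D; E] holding=- — reached (length 4, optimal by BFS)

unstack(E, A)
putdown(E)
pickup(F)
stack(F, A)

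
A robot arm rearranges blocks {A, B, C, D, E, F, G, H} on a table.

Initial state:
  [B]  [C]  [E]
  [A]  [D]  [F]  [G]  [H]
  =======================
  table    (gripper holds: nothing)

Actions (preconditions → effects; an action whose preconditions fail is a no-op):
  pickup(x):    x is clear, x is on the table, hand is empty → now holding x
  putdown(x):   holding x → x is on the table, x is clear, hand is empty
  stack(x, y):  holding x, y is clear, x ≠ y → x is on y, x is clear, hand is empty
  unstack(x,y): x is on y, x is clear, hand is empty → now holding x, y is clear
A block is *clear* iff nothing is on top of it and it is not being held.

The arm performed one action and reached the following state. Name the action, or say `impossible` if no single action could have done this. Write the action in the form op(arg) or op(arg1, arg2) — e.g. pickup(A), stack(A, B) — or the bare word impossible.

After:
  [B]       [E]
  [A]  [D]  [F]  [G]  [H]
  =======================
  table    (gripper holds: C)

target: towers=[A/B; D; F/E; G; H] holding=C
         pickup(G) → towers=[A/B; D/C; F/E; H] holding=G
     unstack(E, F) → towers=[A/B; D/C; F; G; H] holding=E
         pickup(H) → towers=[A/B; D/C; F/E; G] holding=H
     unstack(B, A) → towers=[A; D/C; F/E; G; H] holding=B
     unstack(C, D) → towers=[A/B; D; F/E; G; H] holding=C  ← match

unstack(C, D)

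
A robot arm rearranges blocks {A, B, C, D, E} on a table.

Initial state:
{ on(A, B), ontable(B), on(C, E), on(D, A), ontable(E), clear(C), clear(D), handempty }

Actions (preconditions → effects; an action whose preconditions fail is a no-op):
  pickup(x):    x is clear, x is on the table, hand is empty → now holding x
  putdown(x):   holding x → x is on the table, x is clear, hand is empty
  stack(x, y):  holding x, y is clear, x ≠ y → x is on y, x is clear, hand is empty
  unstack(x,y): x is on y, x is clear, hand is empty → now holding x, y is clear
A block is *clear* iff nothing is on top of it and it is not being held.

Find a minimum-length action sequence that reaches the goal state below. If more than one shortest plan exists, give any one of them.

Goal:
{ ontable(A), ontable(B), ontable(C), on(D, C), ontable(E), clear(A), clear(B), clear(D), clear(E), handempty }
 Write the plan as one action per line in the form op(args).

unstack(C, E)
putdown(C)
unstack(D, A)
stack(D, C)
unstack(A, B)
putdown(A)

step 1 (unstack(C, E)): towers=[B/A/D; E] holding=C
step 2 (putdown(C)): towers=[B/A/D; C; E] holding=-
step 3 (unstack(D, A)): towers=[B/A; C; E] holding=D
step 4 (stack(D, C)): towers=[B/A; C/D; E] holding=-
step 5 (unstack(A, B)): towers=[B; C/D; E] holding=A
step 6 (putdown(A)): towers=[A; B; C/D; E] holding=-
goal check: towers=[A; B; C/D; E] holding=- — reached (length 6, optimal by BFS)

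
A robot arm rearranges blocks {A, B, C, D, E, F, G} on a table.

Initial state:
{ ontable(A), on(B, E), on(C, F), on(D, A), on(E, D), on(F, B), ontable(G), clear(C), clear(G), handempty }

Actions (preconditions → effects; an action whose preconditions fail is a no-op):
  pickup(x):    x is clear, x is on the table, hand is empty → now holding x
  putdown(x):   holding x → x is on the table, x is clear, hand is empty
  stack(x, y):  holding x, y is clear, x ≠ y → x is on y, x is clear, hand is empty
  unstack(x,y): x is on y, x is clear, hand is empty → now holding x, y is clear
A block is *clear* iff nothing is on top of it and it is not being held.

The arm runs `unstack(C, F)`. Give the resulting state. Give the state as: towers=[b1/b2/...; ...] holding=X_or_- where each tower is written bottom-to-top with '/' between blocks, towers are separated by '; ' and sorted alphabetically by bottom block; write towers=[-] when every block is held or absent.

before: towers=[A/D/E/B/F/C; G] holding=-
pre[unstack(C, F)]: on(C,F) ok, clear(C) ok, handempty ok
all met → apply unstack(C, F)
after:  towers=[A/D/E/B/F; G] holding=C

towers=[A/D/E/B/F; G] holding=C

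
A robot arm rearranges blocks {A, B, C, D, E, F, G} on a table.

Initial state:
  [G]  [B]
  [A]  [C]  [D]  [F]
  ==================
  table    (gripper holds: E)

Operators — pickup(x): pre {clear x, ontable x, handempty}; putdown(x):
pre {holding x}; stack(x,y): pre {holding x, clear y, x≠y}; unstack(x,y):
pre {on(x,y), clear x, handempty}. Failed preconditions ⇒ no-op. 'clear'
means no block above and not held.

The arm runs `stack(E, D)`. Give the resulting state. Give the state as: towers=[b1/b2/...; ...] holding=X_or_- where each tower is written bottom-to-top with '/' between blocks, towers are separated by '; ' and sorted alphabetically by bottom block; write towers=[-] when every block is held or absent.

before: towers=[A/G; C/B; D; F] holding=E
pre[stack(E, D)]: holding(E) yes, clear(D) yes, E≠D yes
all met → apply stack(E, D)
after:  towers=[A/G; C/B; D/E; F] holding=-

towers=[A/G; C/B; D/E; F] holding=-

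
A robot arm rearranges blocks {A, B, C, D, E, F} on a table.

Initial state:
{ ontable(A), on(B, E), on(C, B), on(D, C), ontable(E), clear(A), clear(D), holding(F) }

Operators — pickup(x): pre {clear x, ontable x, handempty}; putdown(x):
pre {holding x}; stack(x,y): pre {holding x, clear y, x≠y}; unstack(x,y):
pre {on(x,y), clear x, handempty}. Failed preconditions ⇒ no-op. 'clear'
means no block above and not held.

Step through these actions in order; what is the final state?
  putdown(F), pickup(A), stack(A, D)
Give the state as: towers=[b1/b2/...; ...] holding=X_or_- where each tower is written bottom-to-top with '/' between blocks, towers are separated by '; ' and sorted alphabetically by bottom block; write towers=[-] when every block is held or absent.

step 1 (putdown(F)): towers=[A; E/B/C/D; F] holding=-
step 2 (pickup(A)): towers=[E/B/C/D; F] holding=A
step 3 (stack(A, D)): towers=[E/B/C/D/A; F] holding=-

towers=[E/B/C/D/A; F] holding=-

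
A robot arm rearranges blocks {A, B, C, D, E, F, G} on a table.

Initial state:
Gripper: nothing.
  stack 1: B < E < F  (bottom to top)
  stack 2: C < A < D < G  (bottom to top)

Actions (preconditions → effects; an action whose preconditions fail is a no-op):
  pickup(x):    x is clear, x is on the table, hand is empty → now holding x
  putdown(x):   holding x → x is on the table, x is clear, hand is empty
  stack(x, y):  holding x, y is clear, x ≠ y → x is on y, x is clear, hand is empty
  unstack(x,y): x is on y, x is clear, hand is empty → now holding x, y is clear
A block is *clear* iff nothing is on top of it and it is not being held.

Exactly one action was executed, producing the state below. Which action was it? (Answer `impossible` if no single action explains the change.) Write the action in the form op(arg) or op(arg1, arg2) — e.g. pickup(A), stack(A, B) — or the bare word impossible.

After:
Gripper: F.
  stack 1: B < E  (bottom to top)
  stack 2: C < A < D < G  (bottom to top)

target: towers=[B/E; C/A/D/G] holding=F
     unstack(F, E) → towers=[B/E; C/A/D/G] holding=F  ← match
     unstack(G, D) → towers=[B/E/F; C/A/D] holding=G

unstack(F, E)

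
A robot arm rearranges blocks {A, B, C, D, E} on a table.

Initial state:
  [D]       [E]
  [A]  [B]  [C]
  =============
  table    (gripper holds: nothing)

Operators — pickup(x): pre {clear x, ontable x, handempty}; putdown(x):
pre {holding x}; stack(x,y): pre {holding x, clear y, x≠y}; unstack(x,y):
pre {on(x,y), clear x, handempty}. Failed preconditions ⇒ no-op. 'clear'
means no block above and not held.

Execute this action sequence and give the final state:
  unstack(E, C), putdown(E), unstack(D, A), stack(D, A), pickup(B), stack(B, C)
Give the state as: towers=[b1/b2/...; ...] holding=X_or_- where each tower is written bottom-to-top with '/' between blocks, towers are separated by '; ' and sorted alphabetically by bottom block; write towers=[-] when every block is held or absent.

towers=[A/D; C/B; E] holding=-

step 1 (unstack(E, C)): towers=[A/D; B; C] holding=E
step 2 (putdown(E)): towers=[A/D; B; C; E] holding=-
step 3 (unstack(D, A)): towers=[A; B; C; E] holding=D
step 4 (stack(D, A)): towers=[A/D; B; C; E] holding=-
step 5 (pickup(B)): towers=[A/D; C; E] holding=B
step 6 (stack(B, C)): towers=[A/D; C/B; E] holding=-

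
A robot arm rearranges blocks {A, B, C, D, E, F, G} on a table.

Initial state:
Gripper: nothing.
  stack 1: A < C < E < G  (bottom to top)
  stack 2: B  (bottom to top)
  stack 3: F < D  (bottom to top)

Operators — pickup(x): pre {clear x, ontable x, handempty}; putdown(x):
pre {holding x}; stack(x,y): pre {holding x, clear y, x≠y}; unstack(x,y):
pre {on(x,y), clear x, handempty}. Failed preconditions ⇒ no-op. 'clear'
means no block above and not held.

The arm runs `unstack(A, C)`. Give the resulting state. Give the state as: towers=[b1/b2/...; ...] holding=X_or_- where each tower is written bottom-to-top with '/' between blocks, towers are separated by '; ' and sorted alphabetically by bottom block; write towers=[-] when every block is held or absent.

before: towers=[A/C/E/G; B; F/D] holding=-
pre[unstack(A, C)]: on(A,C) ✗, clear(A) ✗, handempty ✓
on(A,C), clear(A) unmet → unstack(A, C) is a no-op
after:  towers=[A/C/E/G; B; F/D] holding=-

towers=[A/C/E/G; B; F/D] holding=-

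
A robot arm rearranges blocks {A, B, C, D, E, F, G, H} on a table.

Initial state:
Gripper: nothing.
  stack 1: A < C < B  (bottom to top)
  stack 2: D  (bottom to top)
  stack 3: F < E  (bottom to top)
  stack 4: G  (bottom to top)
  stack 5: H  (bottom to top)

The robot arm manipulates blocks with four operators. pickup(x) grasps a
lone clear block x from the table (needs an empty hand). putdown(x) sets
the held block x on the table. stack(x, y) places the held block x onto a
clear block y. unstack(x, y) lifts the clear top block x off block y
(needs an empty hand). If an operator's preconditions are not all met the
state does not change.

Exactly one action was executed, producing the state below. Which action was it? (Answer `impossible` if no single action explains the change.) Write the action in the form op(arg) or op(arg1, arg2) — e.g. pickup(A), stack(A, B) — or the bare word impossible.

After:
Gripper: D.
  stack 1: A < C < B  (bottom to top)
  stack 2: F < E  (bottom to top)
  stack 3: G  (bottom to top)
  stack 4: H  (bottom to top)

pickup(D)

target: towers=[A/C/B; F/E; G; H] holding=D
         pickup(G) → towers=[A/C/B; D; F/E; H] holding=G
     unstack(E, F) → towers=[A/C/B; D; F; G; H] holding=E
         pickup(H) → towers=[A/C/B; D; F/E; G] holding=H
     unstack(B, C) → towers=[A/C; D; F/E; G; H] holding=B
         pickup(D) → towers=[A/C/B; F/E; G; H] holding=D  ← match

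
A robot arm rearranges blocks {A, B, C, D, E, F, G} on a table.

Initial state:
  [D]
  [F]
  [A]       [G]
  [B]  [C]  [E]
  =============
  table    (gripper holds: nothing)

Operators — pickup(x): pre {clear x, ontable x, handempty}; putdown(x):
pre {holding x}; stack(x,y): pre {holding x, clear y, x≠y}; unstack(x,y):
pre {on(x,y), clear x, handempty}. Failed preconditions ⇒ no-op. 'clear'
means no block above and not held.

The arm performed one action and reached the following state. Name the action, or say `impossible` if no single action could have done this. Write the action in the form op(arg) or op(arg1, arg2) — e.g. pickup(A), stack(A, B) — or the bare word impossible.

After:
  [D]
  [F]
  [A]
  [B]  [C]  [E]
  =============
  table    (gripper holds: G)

target: towers=[B/A/F/D; C; E] holding=G
     unstack(G, E) → towers=[B/A/F/D; C; E] holding=G  ← match
     unstack(D, F) → towers=[B/A/F; C; E/G] holding=D
         pickup(C) → towers=[B/A/F/D; E/G] holding=C

unstack(G, E)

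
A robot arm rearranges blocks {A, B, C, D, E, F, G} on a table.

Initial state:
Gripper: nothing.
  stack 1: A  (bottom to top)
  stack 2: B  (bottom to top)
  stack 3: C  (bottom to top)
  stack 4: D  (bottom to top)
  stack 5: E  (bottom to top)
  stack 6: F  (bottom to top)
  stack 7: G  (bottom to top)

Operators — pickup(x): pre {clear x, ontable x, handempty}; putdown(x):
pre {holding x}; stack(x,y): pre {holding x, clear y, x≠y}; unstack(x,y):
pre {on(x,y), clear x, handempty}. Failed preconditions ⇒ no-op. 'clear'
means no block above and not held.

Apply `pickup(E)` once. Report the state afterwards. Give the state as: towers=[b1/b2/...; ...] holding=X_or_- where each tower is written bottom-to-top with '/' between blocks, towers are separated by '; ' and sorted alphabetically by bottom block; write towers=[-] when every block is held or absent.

towers=[A; B; C; D; F; G] holding=E

before: towers=[A; B; C; D; E; F; G] holding=-
pre[pickup(E)]: clear(E) ✓, ontable(E) ✓, handempty ✓
all met → apply pickup(E)
after:  towers=[A; B; C; D; F; G] holding=E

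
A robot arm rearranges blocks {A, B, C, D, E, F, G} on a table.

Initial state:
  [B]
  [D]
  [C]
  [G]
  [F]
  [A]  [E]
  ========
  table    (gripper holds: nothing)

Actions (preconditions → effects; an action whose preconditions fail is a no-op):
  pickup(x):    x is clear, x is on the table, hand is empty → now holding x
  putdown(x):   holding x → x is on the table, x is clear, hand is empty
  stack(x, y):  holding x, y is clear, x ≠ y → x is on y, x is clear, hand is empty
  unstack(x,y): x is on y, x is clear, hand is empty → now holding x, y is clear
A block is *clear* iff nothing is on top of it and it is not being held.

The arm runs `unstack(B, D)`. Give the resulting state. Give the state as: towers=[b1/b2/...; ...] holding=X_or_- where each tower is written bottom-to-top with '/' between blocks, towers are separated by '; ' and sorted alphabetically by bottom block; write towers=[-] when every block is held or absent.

before: towers=[A/F/G/C/D/B; E] holding=-
pre[unstack(B, D)]: on(B,D) yes, clear(B) yes, handempty yes
all met → apply unstack(B, D)
after:  towers=[A/F/G/C/D; E] holding=B

towers=[A/F/G/C/D; E] holding=B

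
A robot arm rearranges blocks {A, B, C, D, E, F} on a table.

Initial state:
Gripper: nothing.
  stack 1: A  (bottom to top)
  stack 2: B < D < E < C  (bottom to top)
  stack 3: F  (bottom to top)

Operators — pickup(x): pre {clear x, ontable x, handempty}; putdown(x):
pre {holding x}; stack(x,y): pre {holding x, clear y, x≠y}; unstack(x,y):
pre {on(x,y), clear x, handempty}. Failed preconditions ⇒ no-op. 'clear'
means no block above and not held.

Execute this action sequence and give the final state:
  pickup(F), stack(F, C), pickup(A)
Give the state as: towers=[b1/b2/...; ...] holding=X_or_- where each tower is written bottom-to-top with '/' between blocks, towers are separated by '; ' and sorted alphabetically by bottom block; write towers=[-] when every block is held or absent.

towers=[B/D/E/C/F] holding=A

step 1 (pickup(F)): towers=[A; B/D/E/C] holding=F
step 2 (stack(F, C)): towers=[A; B/D/E/C/F] holding=-
step 3 (pickup(A)): towers=[B/D/E/C/F] holding=A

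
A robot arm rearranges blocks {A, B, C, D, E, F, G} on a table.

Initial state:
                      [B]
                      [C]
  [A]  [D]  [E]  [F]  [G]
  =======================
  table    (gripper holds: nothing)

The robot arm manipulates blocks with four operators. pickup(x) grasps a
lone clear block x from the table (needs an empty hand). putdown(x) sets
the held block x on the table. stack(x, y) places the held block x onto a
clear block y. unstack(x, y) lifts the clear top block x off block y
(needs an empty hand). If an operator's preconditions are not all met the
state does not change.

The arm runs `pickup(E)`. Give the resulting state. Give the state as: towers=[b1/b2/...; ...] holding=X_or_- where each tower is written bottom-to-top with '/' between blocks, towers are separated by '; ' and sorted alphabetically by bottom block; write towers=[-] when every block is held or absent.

towers=[A; D; F; G/C/B] holding=E

before: towers=[A; D; E; F; G/C/B] holding=-
pre[pickup(E)]: clear(E) yes, ontable(E) yes, handempty yes
all met → apply pickup(E)
after:  towers=[A; D; F; G/C/B] holding=E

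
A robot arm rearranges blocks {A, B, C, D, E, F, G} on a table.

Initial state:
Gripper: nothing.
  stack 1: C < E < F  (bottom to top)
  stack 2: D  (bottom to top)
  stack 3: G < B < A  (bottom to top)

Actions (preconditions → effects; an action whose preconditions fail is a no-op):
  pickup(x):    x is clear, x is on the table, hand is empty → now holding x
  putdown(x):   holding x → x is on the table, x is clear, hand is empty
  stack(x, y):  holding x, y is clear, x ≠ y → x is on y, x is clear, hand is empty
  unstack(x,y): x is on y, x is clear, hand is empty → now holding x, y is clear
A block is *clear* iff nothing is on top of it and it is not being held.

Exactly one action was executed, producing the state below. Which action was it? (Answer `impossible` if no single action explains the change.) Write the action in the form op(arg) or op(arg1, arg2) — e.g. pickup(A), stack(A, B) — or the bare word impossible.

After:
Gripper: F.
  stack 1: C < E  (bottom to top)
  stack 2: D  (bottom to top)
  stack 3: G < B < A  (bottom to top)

target: towers=[C/E; D; G/B/A] holding=F
     unstack(F, E) → towers=[C/E; D; G/B/A] holding=F  ← match
         pickup(D) → towers=[C/E/F; G/B/A] holding=D
     unstack(A, B) → towers=[C/E/F; D; G/B] holding=A

unstack(F, E)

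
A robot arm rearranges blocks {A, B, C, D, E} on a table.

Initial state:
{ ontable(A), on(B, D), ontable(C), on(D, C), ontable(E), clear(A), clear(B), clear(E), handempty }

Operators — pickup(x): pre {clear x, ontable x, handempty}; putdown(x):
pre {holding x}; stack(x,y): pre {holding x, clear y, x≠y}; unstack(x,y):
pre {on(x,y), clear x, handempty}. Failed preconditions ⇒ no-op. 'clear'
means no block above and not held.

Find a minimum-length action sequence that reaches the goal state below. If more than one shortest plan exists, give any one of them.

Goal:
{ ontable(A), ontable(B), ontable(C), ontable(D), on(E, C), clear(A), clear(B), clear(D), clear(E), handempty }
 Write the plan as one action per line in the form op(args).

step 1 (unstack(B, D)): towers=[A; C/D; E] holding=B
step 2 (putdown(B)): towers=[A; B; C/D; E] holding=-
step 3 (unstack(D, C)): towers=[A; B; C; E] holding=D
step 4 (putdown(D)): towers=[A; B; C; D; E] holding=-
step 5 (pickup(E)): towers=[A; B; C; D] holding=E
step 6 (stack(E, C)): towers=[A; B; C/E; D] holding=-
goal check: towers=[A; B; C/E; D] holding=- — reached (length 6, optimal by BFS)

unstack(B, D)
putdown(B)
unstack(D, C)
putdown(D)
pickup(E)
stack(E, C)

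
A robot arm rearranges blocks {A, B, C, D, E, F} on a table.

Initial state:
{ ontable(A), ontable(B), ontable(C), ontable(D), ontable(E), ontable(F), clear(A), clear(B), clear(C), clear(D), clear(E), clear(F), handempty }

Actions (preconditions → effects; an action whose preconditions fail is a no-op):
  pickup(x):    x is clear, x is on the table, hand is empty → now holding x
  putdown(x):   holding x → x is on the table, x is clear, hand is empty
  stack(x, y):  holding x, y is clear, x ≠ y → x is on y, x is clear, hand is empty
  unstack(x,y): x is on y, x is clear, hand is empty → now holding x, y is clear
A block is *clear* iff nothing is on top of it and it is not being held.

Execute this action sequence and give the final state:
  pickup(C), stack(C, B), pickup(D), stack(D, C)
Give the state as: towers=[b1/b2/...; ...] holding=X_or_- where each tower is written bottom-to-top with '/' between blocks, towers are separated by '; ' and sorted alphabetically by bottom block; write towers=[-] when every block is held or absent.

towers=[A; B/C/D; E; F] holding=-

step 1 (pickup(C)): towers=[A; B; D; E; F] holding=C
step 2 (stack(C, B)): towers=[A; B/C; D; E; F] holding=-
step 3 (pickup(D)): towers=[A; B/C; E; F] holding=D
step 4 (stack(D, C)): towers=[A; B/C/D; E; F] holding=-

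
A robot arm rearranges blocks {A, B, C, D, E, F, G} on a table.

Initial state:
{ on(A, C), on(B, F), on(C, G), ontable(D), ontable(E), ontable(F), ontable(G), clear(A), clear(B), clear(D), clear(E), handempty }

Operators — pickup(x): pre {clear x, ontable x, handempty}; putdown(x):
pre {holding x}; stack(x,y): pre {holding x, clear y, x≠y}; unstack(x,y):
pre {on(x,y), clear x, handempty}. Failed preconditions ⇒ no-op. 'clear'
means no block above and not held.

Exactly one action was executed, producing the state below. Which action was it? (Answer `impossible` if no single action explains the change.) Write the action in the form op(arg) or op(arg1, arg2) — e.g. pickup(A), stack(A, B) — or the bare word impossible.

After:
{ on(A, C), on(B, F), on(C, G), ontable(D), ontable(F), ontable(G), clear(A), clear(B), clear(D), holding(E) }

target: towers=[D; F/B; G/C/A] holding=E
     unstack(B, F) → towers=[D; E; F; G/C/A] holding=B
         pickup(D) → towers=[E; F/B; G/C/A] holding=D
     unstack(A, C) → towers=[D; E; F/B; G/C] holding=A
         pickup(E) → towers=[D; F/B; G/C/A] holding=E  ← match

pickup(E)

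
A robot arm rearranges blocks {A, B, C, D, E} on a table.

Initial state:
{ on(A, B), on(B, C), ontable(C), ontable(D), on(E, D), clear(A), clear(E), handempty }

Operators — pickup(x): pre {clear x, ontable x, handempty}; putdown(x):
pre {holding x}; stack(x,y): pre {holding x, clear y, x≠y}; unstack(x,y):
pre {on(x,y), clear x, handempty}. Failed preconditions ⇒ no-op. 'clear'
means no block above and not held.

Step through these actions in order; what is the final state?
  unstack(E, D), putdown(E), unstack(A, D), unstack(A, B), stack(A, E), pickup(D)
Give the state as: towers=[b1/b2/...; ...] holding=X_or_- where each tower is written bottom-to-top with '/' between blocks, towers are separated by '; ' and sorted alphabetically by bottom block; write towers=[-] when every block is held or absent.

step 1 (unstack(E, D)): towers=[C/B/A; D] holding=E
step 2 (putdown(E)): towers=[C/B/A; D; E] holding=-
step 3 (unstack(A, D)) [no-op]: towers=[C/B/A; D; E] holding=-
step 4 (unstack(A, B)): towers=[C/B; D; E] holding=A
step 5 (stack(A, E)): towers=[C/B; D; E/A] holding=-
step 6 (pickup(D)): towers=[C/B; E/A] holding=D

towers=[C/B; E/A] holding=D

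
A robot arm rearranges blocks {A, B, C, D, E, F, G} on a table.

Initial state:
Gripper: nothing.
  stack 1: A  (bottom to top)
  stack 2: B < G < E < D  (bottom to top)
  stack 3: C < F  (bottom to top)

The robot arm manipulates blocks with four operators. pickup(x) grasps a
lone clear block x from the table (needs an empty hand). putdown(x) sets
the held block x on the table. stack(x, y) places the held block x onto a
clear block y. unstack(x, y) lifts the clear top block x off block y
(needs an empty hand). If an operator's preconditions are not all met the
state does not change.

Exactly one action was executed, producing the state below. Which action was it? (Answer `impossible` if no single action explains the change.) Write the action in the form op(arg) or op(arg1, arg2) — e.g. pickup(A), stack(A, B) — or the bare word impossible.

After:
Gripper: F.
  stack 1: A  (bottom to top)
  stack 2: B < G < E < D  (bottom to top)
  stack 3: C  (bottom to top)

target: towers=[A; B/G/E/D; C] holding=F
     unstack(F, C) → towers=[A; B/G/E/D; C] holding=F  ← match
     unstack(D, E) → towers=[A; B/G/E; C/F] holding=D
         pickup(A) → towers=[B/G/E/D; C/F] holding=A

unstack(F, C)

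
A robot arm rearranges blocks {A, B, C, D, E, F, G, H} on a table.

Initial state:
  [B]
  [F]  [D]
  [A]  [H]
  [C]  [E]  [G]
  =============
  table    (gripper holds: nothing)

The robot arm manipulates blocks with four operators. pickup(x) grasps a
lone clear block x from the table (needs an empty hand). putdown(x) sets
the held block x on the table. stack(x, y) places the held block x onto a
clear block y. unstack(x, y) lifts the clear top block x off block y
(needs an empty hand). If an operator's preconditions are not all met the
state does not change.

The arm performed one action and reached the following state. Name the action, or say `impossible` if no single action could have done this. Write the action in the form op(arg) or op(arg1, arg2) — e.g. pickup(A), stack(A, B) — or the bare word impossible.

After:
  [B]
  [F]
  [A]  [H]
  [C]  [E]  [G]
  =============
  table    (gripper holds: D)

unstack(D, H)

target: towers=[C/A/F/B; E/H; G] holding=D
         pickup(G) → towers=[C/A/F/B; E/H/D] holding=G
     unstack(B, F) → towers=[C/A/F; E/H/D; G] holding=B
     unstack(D, H) → towers=[C/A/F/B; E/H; G] holding=D  ← match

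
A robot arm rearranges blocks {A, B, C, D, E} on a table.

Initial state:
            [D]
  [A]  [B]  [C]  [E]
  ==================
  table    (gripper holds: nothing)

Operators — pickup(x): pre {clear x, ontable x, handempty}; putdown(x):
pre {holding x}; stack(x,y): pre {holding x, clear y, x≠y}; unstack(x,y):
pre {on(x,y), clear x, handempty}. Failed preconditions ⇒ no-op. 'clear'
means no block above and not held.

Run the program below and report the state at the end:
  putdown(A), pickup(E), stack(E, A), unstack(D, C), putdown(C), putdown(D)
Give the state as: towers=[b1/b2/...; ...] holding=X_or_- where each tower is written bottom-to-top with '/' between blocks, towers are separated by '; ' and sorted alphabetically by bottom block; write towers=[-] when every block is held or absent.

step 1 (putdown(A)) [no-op]: towers=[A; B; C/D; E] holding=-
step 2 (pickup(E)): towers=[A; B; C/D] holding=E
step 3 (stack(E, A)): towers=[A/E; B; C/D] holding=-
step 4 (unstack(D, C)): towers=[A/E; B; C] holding=D
step 5 (putdown(C)) [no-op]: towers=[A/E; B; C] holding=D
step 6 (putdown(D)): towers=[A/E; B; C; D] holding=-

towers=[A/E; B; C; D] holding=-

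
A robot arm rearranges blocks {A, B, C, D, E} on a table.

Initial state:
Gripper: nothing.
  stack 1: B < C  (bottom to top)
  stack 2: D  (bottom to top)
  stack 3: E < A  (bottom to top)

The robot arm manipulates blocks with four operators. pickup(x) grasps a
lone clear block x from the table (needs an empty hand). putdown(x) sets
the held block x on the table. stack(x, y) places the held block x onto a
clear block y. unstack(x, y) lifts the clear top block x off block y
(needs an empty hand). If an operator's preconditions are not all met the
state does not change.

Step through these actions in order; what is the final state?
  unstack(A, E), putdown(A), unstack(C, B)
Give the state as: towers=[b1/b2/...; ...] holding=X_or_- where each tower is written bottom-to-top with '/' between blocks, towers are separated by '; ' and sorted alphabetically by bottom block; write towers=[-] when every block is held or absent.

towers=[A; B; D; E] holding=C

step 1 (unstack(A, E)): towers=[B/C; D; E] holding=A
step 2 (putdown(A)): towers=[A; B/C; D; E] holding=-
step 3 (unstack(C, B)): towers=[A; B; D; E] holding=C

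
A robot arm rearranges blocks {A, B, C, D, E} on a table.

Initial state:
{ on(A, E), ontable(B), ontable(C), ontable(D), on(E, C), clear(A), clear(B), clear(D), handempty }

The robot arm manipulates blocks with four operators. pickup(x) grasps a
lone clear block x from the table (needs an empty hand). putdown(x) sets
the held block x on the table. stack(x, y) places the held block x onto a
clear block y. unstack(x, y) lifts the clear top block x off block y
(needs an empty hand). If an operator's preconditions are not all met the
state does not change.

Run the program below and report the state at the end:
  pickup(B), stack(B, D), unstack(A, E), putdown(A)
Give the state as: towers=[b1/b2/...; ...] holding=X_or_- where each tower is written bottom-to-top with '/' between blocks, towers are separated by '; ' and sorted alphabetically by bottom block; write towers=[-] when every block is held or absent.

towers=[A; C/E; D/B] holding=-

step 1 (pickup(B)): towers=[C/E/A; D] holding=B
step 2 (stack(B, D)): towers=[C/E/A; D/B] holding=-
step 3 (unstack(A, E)): towers=[C/E; D/B] holding=A
step 4 (putdown(A)): towers=[A; C/E; D/B] holding=-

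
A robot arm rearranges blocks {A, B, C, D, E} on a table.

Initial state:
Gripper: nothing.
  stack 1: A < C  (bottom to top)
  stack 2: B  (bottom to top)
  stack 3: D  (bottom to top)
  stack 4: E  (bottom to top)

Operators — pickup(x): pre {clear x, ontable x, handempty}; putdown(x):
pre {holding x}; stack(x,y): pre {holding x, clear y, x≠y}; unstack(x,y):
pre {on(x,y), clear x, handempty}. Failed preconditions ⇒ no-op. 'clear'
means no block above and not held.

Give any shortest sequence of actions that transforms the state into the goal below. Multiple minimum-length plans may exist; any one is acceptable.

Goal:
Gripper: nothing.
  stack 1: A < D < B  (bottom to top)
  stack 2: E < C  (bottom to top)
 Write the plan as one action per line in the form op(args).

unstack(C, A)
stack(C, E)
pickup(D)
stack(D, A)
pickup(B)
stack(B, D)

step 1 (unstack(C, A)): towers=[A; B; D; E] holding=C
step 2 (stack(C, E)): towers=[A; B; D; E/C] holding=-
step 3 (pickup(D)): towers=[A; B; E/C] holding=D
step 4 (stack(D, A)): towers=[A/D; B; E/C] holding=-
step 5 (pickup(B)): towers=[A/D; E/C] holding=B
step 6 (stack(B, D)): towers=[A/D/B; E/C] holding=-
goal check: towers=[A/D/B; E/C] holding=- — reached (length 6, optimal by BFS)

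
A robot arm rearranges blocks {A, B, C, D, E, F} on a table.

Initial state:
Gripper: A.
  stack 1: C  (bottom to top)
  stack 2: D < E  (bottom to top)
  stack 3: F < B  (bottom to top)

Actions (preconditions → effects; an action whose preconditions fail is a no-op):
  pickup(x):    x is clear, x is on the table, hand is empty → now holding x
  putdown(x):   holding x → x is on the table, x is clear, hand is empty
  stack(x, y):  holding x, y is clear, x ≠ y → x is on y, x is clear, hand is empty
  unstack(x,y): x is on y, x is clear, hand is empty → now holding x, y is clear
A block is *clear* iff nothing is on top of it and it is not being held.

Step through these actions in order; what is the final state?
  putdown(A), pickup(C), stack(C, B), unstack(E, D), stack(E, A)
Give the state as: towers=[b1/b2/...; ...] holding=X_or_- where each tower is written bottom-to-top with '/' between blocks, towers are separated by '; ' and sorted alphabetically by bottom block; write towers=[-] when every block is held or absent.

step 1 (putdown(A)): towers=[A; C; D/E; F/B] holding=-
step 2 (pickup(C)): towers=[A; D/E; F/B] holding=C
step 3 (stack(C, B)): towers=[A; D/E; F/B/C] holding=-
step 4 (unstack(E, D)): towers=[A; D; F/B/C] holding=E
step 5 (stack(E, A)): towers=[A/E; D; F/B/C] holding=-

towers=[A/E; D; F/B/C] holding=-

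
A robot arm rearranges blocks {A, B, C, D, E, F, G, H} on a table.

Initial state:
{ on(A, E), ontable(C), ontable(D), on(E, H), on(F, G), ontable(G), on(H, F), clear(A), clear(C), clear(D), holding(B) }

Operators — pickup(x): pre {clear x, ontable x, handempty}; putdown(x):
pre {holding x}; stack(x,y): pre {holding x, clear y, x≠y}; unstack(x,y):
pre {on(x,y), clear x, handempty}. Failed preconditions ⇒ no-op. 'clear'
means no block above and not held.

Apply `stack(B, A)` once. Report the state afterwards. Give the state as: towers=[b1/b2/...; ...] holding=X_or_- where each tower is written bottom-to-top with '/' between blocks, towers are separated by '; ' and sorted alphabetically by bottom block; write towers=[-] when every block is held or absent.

towers=[C; D; G/F/H/E/A/B] holding=-

before: towers=[C; D; G/F/H/E/A] holding=B
pre[stack(B, A)]: holding(B) ✓, clear(A) ✓, B≠A ✓
all met → apply stack(B, A)
after:  towers=[C; D; G/F/H/E/A/B] holding=-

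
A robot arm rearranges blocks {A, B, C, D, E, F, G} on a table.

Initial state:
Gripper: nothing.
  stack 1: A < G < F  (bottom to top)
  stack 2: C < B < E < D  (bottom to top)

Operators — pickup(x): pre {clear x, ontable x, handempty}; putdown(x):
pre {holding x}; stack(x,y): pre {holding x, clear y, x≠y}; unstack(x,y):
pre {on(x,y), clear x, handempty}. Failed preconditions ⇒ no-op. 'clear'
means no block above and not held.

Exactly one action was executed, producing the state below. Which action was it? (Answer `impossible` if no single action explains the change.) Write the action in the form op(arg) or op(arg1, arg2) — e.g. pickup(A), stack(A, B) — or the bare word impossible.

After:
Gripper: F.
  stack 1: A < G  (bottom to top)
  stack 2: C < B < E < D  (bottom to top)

unstack(F, G)

target: towers=[A/G; C/B/E/D] holding=F
     unstack(F, G) → towers=[A/G; C/B/E/D] holding=F  ← match
     unstack(D, E) → towers=[A/G/F; C/B/E] holding=D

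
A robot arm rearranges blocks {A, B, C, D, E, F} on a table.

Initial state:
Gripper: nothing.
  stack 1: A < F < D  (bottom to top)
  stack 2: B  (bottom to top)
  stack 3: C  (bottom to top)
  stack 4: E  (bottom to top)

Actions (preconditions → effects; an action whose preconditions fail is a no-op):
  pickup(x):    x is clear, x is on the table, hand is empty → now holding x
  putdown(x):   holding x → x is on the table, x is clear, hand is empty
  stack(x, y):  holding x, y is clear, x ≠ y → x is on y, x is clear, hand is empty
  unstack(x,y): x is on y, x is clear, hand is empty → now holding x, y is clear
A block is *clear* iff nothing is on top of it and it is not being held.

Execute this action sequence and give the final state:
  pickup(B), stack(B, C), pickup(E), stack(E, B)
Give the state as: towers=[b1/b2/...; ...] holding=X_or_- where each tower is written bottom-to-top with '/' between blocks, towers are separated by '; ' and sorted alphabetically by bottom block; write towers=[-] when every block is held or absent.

towers=[A/F/D; C/B/E] holding=-

step 1 (pickup(B)): towers=[A/F/D; C; E] holding=B
step 2 (stack(B, C)): towers=[A/F/D; C/B; E] holding=-
step 3 (pickup(E)): towers=[A/F/D; C/B] holding=E
step 4 (stack(E, B)): towers=[A/F/D; C/B/E] holding=-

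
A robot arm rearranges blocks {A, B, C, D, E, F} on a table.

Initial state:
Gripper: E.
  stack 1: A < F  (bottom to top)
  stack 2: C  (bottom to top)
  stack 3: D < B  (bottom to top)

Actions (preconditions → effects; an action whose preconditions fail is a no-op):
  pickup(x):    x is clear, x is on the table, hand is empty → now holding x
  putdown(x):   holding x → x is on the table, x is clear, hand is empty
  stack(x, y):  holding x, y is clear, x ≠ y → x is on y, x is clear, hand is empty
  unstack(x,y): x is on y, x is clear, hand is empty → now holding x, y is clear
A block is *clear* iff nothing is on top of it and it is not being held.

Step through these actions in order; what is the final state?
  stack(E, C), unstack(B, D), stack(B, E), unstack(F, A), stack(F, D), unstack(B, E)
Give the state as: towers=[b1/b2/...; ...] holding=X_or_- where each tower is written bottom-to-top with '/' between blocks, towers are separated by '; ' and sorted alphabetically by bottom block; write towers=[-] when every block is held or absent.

step 1 (stack(E, C)): towers=[A/F; C/E; D/B] holding=-
step 2 (unstack(B, D)): towers=[A/F; C/E; D] holding=B
step 3 (stack(B, E)): towers=[A/F; C/E/B; D] holding=-
step 4 (unstack(F, A)): towers=[A; C/E/B; D] holding=F
step 5 (stack(F, D)): towers=[A; C/E/B; D/F] holding=-
step 6 (unstack(B, E)): towers=[A; C/E; D/F] holding=B

towers=[A; C/E; D/F] holding=B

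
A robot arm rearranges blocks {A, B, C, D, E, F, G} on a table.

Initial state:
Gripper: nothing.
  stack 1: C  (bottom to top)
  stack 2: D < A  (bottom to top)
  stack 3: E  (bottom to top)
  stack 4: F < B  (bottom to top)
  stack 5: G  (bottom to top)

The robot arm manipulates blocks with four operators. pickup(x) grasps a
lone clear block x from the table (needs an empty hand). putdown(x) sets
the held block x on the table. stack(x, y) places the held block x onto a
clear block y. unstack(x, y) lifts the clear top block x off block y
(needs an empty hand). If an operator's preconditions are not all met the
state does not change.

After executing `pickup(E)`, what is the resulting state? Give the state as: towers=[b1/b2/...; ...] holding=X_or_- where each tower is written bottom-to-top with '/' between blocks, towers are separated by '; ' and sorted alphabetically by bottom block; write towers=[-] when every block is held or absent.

towers=[C; D/A; F/B; G] holding=E

before: towers=[C; D/A; E; F/B; G] holding=-
pre[pickup(E)]: clear(E) ok, ontable(E) ok, handempty ok
all met → apply pickup(E)
after:  towers=[C; D/A; F/B; G] holding=E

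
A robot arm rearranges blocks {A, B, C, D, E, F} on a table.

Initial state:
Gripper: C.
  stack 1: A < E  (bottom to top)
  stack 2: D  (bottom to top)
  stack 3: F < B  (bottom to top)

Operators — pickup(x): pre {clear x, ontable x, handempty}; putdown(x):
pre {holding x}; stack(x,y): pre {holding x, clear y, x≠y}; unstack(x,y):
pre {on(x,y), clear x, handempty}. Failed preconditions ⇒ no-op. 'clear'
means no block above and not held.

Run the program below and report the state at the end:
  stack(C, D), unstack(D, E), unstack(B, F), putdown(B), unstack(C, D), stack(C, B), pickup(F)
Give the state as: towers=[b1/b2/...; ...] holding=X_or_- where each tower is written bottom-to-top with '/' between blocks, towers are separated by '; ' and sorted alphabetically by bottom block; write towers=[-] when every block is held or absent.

step 1 (stack(C, D)): towers=[A/E; D/C; F/B] holding=-
step 2 (unstack(D, E)) [no-op]: towers=[A/E; D/C; F/B] holding=-
step 3 (unstack(B, F)): towers=[A/E; D/C; F] holding=B
step 4 (putdown(B)): towers=[A/E; B; D/C; F] holding=-
step 5 (unstack(C, D)): towers=[A/E; B; D; F] holding=C
step 6 (stack(C, B)): towers=[A/E; B/C; D; F] holding=-
step 7 (pickup(F)): towers=[A/E; B/C; D] holding=F

towers=[A/E; B/C; D] holding=F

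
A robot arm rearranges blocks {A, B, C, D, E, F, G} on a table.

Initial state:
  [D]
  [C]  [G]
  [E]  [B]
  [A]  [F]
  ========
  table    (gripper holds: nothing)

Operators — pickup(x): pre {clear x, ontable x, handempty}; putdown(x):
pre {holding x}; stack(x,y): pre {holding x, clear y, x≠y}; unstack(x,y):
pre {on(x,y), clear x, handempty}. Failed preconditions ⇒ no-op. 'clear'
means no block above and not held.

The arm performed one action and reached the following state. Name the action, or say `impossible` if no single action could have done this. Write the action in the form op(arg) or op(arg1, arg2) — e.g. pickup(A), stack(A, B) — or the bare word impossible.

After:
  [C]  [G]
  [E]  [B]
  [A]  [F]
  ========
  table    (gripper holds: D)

target: towers=[A/E/C; F/B/G] holding=D
     unstack(G, B) → towers=[A/E/C/D; F/B] holding=G
     unstack(D, C) → towers=[A/E/C; F/B/G] holding=D  ← match

unstack(D, C)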